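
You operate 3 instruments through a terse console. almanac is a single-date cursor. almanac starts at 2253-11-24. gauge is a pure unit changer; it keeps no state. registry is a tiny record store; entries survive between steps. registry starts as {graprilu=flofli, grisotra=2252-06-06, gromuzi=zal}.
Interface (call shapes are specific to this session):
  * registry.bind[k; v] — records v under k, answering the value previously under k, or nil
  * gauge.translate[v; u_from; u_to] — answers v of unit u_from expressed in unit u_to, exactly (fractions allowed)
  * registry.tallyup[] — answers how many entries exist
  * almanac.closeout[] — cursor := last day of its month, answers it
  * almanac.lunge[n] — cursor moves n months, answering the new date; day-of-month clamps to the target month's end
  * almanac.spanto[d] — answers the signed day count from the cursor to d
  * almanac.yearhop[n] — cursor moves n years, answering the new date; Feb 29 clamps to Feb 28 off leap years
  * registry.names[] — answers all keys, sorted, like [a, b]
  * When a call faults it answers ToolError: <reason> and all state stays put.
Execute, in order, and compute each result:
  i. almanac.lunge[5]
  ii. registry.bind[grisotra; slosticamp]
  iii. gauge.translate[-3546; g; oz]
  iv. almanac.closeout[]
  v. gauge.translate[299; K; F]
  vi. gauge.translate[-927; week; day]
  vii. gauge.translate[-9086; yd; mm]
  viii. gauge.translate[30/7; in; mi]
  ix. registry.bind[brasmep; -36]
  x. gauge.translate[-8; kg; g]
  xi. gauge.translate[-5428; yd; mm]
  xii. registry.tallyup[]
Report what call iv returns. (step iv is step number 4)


;; almanac.lunge(n: 5) ~> 2254-04-24
;; registry.bind(k: grisotra, v: slosticamp) ~> 2252-06-06
;; gauge.translate(v: -3546, u_from: g, u_to: oz) ~> -5673600000/45359237
;; almanac.closeout() ~> 2254-04-30
;; gauge.translate(v: 299, u_from: K, u_to: F) ~> 7853/100
;; gauge.translate(v: -927, u_from: week, u_to: day) ~> -6489
;; gauge.translate(v: -9086, u_from: yd, u_to: mm) ~> -41541192/5
;; gauge.translate(v: 30/7, u_from: in, u_to: mi) ~> 1/14784
;; registry.bind(k: brasmep, v: -36) ~> nil
;; gauge.translate(v: -8, u_from: kg, u_to: g) ~> -8000
;; gauge.translate(v: -5428, u_from: yd, u_to: mm) ~> -24816816/5
;; registry.tallyup() ~> 4

Answer: 2254-04-30


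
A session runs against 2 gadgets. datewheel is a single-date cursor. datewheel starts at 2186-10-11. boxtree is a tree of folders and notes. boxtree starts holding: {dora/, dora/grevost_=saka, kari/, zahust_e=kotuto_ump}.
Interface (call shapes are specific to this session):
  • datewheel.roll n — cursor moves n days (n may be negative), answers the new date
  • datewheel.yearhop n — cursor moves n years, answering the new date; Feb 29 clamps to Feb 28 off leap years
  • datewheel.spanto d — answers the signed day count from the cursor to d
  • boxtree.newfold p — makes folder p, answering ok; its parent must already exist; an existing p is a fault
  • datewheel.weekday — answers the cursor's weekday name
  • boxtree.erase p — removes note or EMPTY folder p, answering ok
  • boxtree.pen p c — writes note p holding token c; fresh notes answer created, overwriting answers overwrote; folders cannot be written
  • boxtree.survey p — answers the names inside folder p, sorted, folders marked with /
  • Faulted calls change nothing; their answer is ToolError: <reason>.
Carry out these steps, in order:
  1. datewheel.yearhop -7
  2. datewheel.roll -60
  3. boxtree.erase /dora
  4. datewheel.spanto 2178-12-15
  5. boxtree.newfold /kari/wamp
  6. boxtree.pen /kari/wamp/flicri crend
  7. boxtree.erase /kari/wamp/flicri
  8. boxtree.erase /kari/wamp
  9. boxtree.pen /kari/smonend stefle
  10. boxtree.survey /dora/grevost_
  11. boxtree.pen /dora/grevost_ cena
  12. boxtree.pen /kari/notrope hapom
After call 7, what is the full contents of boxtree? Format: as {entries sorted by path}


Answer: {dora/, dora/grevost_=saka, kari/, kari/wamp/, zahust_e=kotuto_ump}

Derivation:
> datewheel.yearhop -7
[out] 2179-10-11
> datewheel.roll -60
[out] 2179-08-12
> boxtree.erase /dora
[out] ToolError: not empty
> datewheel.spanto 2178-12-15
[out] -240
> boxtree.newfold /kari/wamp
[out] ok
> boxtree.pen /kari/wamp/flicri crend
[out] created
> boxtree.erase /kari/wamp/flicri
[out] ok
> boxtree.erase /kari/wamp
[out] ok
> boxtree.pen /kari/smonend stefle
[out] created
> boxtree.survey /dora/grevost_
[out] ToolError: not a directory
> boxtree.pen /dora/grevost_ cena
[out] overwrote
> boxtree.pen /kari/notrope hapom
[out] created


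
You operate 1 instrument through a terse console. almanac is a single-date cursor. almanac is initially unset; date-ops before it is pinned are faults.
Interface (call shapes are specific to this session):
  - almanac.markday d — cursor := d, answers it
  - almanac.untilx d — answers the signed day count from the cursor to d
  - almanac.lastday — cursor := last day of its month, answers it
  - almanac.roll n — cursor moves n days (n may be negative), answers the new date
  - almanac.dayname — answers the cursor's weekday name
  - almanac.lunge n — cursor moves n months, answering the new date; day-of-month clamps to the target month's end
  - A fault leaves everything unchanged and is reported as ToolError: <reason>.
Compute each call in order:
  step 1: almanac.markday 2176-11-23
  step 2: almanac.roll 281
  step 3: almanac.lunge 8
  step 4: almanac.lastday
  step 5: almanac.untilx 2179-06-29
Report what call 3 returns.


Answer: 2178-04-30

Derivation:
% almanac.markday 2176-11-23
  2176-11-23
% almanac.roll 281
  2177-08-31
% almanac.lunge 8
  2178-04-30
% almanac.lastday
  2178-04-30
% almanac.untilx 2179-06-29
  425


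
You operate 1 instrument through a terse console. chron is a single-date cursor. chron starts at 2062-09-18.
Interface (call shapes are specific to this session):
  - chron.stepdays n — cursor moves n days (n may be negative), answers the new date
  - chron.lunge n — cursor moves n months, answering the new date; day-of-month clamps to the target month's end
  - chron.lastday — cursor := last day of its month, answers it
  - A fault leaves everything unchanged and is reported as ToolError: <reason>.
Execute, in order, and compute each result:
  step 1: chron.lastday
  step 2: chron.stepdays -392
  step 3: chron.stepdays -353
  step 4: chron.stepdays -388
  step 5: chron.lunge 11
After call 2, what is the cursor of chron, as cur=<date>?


Answer: cur=2061-09-03

Derivation:
==> lastday()
<== 2062-09-30
==> stepdays(n=-392)
<== 2061-09-03
==> stepdays(n=-353)
<== 2060-09-15
==> stepdays(n=-388)
<== 2059-08-24
==> lunge(n=11)
<== 2060-07-24


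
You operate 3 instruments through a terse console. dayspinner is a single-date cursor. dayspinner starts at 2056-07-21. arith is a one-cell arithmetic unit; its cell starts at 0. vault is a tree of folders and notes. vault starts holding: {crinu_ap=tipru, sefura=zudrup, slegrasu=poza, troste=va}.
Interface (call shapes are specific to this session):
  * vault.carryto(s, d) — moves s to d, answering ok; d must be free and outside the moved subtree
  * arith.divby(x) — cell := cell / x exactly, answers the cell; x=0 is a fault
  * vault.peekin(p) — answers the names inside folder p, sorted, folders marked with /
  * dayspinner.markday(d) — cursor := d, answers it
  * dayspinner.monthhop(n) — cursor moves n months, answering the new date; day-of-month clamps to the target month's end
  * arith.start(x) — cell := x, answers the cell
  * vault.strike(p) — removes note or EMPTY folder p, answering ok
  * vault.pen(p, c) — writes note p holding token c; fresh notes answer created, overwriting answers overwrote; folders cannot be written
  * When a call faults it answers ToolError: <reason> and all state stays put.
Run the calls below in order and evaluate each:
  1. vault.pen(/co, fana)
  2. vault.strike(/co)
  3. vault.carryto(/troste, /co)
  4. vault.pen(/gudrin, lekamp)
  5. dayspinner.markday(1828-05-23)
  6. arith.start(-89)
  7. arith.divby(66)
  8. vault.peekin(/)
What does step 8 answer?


Answer: [co, crinu_ap, gudrin, sefura, slegrasu]

Derivation:
>>> vault.pen p: /co c: fana
= created
>>> vault.strike p: /co
= ok
>>> vault.carryto s: /troste d: /co
= ok
>>> vault.pen p: /gudrin c: lekamp
= created
>>> dayspinner.markday d: 1828-05-23
= 1828-05-23
>>> arith.start x: -89
= -89
>>> arith.divby x: 66
= -89/66
>>> vault.peekin p: /
= [co, crinu_ap, gudrin, sefura, slegrasu]


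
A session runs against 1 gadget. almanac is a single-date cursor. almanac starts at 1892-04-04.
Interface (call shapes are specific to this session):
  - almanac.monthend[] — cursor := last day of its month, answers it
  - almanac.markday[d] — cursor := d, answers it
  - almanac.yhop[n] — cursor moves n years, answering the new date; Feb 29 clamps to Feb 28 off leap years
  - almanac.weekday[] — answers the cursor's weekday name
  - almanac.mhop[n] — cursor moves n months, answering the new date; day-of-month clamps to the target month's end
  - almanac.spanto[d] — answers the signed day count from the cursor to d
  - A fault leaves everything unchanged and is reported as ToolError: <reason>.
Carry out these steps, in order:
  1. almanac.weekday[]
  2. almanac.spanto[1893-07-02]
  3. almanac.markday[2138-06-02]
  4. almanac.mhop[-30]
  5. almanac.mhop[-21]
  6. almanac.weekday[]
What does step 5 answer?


Answer: 2134-03-02

Derivation:
;; 1. almanac.weekday() -> Monday
;; 2. almanac.spanto(d: 1893-07-02) -> 454
;; 3. almanac.markday(d: 2138-06-02) -> 2138-06-02
;; 4. almanac.mhop(n: -30) -> 2135-12-02
;; 5. almanac.mhop(n: -21) -> 2134-03-02
;; 6. almanac.weekday() -> Tuesday


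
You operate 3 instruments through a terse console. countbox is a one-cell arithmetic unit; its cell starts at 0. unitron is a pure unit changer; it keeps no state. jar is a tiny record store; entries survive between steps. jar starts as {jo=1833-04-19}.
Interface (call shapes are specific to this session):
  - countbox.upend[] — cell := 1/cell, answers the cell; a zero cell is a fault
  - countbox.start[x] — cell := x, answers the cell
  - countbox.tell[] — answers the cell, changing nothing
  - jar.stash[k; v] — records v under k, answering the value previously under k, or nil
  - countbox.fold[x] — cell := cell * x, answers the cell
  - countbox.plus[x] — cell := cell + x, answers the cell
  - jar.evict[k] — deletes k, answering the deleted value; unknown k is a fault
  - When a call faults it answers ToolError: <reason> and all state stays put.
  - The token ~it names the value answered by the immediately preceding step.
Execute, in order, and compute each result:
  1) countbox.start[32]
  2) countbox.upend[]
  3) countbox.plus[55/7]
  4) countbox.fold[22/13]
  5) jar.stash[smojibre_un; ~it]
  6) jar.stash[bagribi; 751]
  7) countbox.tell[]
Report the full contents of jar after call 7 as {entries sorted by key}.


Answer: {bagribi=751, jo=1833-04-19, smojibre_un=19437/1456}

Derivation:
Next I call start using x=32, → 32.
Now I run upend, → 1/32.
Next I call plus using x=55/7, yielding 1767/224.
I run fold using x=22/13, and see 19437/1456.
Calling stash using k=smojibre_un, v=~it, and see nil.
Then stash using k=bagribi, v=751, and observe nil.
I use tell: 19437/1456.


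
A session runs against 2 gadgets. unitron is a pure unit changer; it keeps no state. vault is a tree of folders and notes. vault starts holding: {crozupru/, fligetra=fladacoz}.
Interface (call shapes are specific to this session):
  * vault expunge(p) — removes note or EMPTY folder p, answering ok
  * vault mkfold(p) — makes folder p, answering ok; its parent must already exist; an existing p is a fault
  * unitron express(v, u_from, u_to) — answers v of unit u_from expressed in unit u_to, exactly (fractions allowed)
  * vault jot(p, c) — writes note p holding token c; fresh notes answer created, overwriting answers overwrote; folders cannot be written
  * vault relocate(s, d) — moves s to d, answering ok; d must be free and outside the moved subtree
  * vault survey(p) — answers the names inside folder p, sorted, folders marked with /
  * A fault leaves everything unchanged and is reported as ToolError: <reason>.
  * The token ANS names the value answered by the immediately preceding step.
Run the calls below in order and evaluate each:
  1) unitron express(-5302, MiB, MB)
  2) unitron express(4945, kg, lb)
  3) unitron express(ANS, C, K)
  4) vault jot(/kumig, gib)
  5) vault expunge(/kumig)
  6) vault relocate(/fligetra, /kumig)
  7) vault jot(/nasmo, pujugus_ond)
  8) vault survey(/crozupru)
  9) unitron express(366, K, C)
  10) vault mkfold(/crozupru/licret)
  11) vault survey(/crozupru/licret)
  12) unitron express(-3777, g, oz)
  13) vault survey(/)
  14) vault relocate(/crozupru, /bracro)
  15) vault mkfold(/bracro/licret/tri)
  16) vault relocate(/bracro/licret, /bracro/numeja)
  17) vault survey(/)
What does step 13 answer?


==> unitron express(-5302, MiB, MB)
<== -86867968/15625
==> unitron express(4945, kg, lb)
<== 494500000000/45359237
==> unitron express(ANS, C, K)
<== 10137797511731/907184740
==> vault jot(/kumig, gib)
<== created
==> vault expunge(/kumig)
<== ok
==> vault relocate(/fligetra, /kumig)
<== ok
==> vault jot(/nasmo, pujugus_ond)
<== created
==> vault survey(/crozupru)
<== []
==> unitron express(366, K, C)
<== 1857/20
==> vault mkfold(/crozupru/licret)
<== ok
==> vault survey(/crozupru/licret)
<== []
==> unitron express(-3777, g, oz)
<== -6043200000/45359237
==> vault survey(/)
<== [crozupru/, kumig, nasmo]
==> vault relocate(/crozupru, /bracro)
<== ok
==> vault mkfold(/bracro/licret/tri)
<== ok
==> vault relocate(/bracro/licret, /bracro/numeja)
<== ok
==> vault survey(/)
<== [bracro/, kumig, nasmo]

Answer: [crozupru/, kumig, nasmo]


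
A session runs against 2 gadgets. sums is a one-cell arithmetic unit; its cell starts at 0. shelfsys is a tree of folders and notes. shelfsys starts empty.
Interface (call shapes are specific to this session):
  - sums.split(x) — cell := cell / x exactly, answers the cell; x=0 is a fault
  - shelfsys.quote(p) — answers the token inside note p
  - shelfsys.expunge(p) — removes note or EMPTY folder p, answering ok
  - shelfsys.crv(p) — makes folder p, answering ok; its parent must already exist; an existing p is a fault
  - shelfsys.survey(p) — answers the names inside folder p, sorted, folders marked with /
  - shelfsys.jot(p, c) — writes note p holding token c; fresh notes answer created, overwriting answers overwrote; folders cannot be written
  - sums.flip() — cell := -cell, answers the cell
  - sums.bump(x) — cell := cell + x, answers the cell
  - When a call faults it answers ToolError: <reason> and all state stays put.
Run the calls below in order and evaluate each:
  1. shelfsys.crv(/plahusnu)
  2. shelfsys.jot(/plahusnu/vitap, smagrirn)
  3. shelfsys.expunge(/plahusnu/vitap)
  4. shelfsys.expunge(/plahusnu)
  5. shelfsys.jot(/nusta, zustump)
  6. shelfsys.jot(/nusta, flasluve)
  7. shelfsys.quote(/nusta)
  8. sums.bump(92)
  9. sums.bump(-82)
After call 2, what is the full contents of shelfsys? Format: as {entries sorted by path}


Answer: {plahusnu/, plahusnu/vitap=smagrirn}

Derivation:
> shelfsys.crv p='/plahusnu'
= ok
> shelfsys.jot p='/plahusnu/vitap' c='smagrirn'
= created
> shelfsys.expunge p='/plahusnu/vitap'
= ok
> shelfsys.expunge p='/plahusnu'
= ok
> shelfsys.jot p='/nusta' c='zustump'
= created
> shelfsys.jot p='/nusta' c='flasluve'
= overwrote
> shelfsys.quote p='/nusta'
= flasluve
> sums.bump x='92'
= 92
> sums.bump x='-82'
= 10


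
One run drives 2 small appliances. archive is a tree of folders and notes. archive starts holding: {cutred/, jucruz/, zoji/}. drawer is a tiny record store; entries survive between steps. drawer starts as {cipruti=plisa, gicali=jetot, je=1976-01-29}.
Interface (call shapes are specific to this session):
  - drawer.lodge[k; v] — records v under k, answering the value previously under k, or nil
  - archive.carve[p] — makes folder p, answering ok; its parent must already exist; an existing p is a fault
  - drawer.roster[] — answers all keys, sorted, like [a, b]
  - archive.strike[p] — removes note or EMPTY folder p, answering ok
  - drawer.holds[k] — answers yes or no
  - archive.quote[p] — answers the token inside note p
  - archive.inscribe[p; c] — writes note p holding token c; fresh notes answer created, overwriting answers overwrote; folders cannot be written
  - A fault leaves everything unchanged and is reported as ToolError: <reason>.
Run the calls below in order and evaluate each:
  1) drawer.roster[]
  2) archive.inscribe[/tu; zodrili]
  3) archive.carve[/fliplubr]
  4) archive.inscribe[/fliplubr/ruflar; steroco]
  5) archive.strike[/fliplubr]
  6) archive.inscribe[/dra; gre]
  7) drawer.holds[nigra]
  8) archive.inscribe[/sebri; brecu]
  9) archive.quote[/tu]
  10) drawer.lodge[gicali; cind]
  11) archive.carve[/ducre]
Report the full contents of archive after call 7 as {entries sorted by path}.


Act: drawer.roster[]
Obs: [cipruti, gicali, je]
Act: archive.inscribe[p→/tu; c→zodrili]
Obs: created
Act: archive.carve[p→/fliplubr]
Obs: ok
Act: archive.inscribe[p→/fliplubr/ruflar; c→steroco]
Obs: created
Act: archive.strike[p→/fliplubr]
Obs: ToolError: not empty
Act: archive.inscribe[p→/dra; c→gre]
Obs: created
Act: drawer.holds[k→nigra]
Obs: no
Act: archive.inscribe[p→/sebri; c→brecu]
Obs: created
Act: archive.quote[p→/tu]
Obs: zodrili
Act: drawer.lodge[k→gicali; v→cind]
Obs: jetot
Act: archive.carve[p→/ducre]
Obs: ok

Answer: {cutred/, dra=gre, fliplubr/, fliplubr/ruflar=steroco, jucruz/, tu=zodrili, zoji/}


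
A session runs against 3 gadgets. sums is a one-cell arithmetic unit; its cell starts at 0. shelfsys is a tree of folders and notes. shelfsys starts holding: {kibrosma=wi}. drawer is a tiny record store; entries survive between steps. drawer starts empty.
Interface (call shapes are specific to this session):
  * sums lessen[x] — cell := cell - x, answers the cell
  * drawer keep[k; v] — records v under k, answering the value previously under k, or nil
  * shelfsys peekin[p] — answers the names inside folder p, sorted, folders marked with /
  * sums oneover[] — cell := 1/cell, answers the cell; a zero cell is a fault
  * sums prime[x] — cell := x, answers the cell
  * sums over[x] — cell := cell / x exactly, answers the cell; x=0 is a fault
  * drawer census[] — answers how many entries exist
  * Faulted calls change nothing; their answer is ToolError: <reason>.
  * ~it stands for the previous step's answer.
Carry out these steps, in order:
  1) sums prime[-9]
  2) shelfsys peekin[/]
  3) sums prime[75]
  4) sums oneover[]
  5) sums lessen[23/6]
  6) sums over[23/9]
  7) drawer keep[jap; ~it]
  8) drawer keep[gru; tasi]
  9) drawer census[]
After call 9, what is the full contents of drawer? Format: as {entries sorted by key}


Answer: {gru=tasi, jap=-1719/1150}

Derivation:
Step: sums prime[x→-9]
Result: -9
Step: shelfsys peekin[p→/]
Result: [kibrosma]
Step: sums prime[x→75]
Result: 75
Step: sums oneover[]
Result: 1/75
Step: sums lessen[x→23/6]
Result: -191/50
Step: sums over[x→23/9]
Result: -1719/1150
Step: drawer keep[k→jap; v→~it]
Result: nil
Step: drawer keep[k→gru; v→tasi]
Result: nil
Step: drawer census[]
Result: 2


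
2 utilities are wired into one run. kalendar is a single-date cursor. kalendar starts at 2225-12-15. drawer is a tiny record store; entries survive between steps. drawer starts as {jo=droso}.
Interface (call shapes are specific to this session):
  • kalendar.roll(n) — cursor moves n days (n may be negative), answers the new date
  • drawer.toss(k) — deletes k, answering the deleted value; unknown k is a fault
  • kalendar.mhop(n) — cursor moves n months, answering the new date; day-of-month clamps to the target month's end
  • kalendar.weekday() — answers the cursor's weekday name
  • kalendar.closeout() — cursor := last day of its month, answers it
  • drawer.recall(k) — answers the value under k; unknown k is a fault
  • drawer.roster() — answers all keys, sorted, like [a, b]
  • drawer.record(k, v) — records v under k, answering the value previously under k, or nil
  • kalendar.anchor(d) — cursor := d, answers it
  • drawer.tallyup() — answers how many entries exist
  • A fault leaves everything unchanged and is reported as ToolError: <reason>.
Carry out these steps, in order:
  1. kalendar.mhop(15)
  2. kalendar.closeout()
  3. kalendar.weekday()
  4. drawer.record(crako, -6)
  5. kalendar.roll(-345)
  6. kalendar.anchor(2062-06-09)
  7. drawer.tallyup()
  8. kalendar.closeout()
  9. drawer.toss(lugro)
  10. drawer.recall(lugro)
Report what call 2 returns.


Answer: 2227-03-31

Derivation:
·→ mhop(n='15')
·← 2227-03-15
·→ closeout()
·← 2227-03-31
·→ weekday()
·← Saturday
·→ record(k='crako', v='-6')
·← nil
·→ roll(n='-345')
·← 2226-04-20
·→ anchor(d='2062-06-09')
·← 2062-06-09
·→ tallyup()
·← 2
·→ closeout()
·← 2062-06-30
·→ toss(k='lugro')
·← ToolError: no such key lugro
·→ recall(k='lugro')
·← ToolError: no such key lugro


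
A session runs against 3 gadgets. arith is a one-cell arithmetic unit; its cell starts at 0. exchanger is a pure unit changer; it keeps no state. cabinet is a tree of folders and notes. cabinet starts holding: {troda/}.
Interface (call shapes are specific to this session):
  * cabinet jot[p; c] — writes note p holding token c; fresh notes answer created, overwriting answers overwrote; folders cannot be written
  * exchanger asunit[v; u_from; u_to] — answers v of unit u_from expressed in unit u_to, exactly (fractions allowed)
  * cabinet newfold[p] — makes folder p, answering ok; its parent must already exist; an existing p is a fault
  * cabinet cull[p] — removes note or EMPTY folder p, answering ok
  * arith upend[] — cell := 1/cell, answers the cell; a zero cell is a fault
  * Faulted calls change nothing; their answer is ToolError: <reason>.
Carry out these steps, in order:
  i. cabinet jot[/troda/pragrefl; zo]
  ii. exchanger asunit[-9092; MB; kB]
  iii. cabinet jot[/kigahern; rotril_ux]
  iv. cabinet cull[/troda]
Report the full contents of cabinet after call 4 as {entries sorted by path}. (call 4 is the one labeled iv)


> cabinet jot /troda/pragrefl zo
:: created
> exchanger asunit -9092 MB kB
:: -9092000
> cabinet jot /kigahern rotril_ux
:: created
> cabinet cull /troda
:: ToolError: not empty

Answer: {kigahern=rotril_ux, troda/, troda/pragrefl=zo}


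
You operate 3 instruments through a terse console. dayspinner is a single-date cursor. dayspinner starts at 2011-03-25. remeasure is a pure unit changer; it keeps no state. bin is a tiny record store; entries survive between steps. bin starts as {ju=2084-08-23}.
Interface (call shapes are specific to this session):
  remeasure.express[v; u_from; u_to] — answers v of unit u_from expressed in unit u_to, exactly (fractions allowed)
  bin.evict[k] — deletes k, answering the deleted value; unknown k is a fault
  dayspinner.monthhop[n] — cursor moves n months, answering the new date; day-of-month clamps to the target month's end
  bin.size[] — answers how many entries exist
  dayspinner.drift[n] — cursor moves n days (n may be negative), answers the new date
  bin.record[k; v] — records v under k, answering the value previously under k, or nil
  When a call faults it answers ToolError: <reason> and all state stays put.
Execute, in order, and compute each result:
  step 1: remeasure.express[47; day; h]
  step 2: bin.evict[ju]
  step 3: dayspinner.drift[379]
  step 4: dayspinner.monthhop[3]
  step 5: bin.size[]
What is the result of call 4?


;; express(v='47', u_from='day', u_to='h') ~> 1128
;; evict(k='ju') ~> 2084-08-23
;; drift(n='379') ~> 2012-04-07
;; monthhop(n='3') ~> 2012-07-07
;; size() ~> 0

Answer: 2012-07-07


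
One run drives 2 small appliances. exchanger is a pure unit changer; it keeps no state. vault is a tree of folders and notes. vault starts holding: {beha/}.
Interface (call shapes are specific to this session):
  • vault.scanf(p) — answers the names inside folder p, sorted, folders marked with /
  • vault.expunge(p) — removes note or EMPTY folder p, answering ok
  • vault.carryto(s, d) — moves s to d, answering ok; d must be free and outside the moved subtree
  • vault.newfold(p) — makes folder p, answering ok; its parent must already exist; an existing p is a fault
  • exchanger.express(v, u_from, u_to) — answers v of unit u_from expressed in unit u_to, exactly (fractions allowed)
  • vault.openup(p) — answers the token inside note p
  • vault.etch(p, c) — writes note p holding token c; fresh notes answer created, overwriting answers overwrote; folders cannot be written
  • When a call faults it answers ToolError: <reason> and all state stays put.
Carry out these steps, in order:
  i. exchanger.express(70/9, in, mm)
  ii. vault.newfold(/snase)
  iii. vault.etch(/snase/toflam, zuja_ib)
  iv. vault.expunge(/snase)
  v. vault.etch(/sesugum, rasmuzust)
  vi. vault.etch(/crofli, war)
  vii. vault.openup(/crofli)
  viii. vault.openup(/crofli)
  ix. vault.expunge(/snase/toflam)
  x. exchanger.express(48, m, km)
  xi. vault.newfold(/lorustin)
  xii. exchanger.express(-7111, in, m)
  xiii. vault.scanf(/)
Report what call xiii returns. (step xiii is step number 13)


Answer: [beha/, crofli, lorustin/, sesugum, snase/]

Derivation:
CALL express[70/9; in; mm]
RET  1778/9
CALL newfold[/snase]
RET  ok
CALL etch[/snase/toflam; zuja_ib]
RET  created
CALL expunge[/snase]
RET  ToolError: not empty
CALL etch[/sesugum; rasmuzust]
RET  created
CALL etch[/crofli; war]
RET  created
CALL openup[/crofli]
RET  war
CALL openup[/crofli]
RET  war
CALL expunge[/snase/toflam]
RET  ok
CALL express[48; m; km]
RET  6/125
CALL newfold[/lorustin]
RET  ok
CALL express[-7111; in; m]
RET  -903097/5000
CALL scanf[/]
RET  [beha/, crofli, lorustin/, sesugum, snase/]


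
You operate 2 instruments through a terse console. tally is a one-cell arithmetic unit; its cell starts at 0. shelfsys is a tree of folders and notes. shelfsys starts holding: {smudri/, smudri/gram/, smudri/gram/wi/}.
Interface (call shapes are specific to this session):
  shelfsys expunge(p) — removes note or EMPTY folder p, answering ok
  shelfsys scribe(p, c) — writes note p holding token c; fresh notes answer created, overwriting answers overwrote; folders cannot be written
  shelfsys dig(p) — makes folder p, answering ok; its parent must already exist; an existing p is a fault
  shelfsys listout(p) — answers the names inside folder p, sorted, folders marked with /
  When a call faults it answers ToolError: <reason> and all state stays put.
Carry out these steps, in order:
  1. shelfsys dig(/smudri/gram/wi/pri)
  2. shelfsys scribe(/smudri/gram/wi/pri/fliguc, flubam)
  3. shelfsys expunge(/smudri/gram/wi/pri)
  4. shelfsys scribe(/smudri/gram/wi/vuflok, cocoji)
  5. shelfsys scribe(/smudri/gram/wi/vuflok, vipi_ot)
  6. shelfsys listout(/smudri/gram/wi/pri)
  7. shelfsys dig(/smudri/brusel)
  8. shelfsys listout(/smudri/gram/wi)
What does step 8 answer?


Answer: [pri/, vuflok]

Derivation:
> shelfsys dig p=/smudri/gram/wi/pri
[out] ok
> shelfsys scribe p=/smudri/gram/wi/pri/fliguc c=flubam
[out] created
> shelfsys expunge p=/smudri/gram/wi/pri
[out] ToolError: not empty
> shelfsys scribe p=/smudri/gram/wi/vuflok c=cocoji
[out] created
> shelfsys scribe p=/smudri/gram/wi/vuflok c=vipi_ot
[out] overwrote
> shelfsys listout p=/smudri/gram/wi/pri
[out] [fliguc]
> shelfsys dig p=/smudri/brusel
[out] ok
> shelfsys listout p=/smudri/gram/wi
[out] [pri/, vuflok]


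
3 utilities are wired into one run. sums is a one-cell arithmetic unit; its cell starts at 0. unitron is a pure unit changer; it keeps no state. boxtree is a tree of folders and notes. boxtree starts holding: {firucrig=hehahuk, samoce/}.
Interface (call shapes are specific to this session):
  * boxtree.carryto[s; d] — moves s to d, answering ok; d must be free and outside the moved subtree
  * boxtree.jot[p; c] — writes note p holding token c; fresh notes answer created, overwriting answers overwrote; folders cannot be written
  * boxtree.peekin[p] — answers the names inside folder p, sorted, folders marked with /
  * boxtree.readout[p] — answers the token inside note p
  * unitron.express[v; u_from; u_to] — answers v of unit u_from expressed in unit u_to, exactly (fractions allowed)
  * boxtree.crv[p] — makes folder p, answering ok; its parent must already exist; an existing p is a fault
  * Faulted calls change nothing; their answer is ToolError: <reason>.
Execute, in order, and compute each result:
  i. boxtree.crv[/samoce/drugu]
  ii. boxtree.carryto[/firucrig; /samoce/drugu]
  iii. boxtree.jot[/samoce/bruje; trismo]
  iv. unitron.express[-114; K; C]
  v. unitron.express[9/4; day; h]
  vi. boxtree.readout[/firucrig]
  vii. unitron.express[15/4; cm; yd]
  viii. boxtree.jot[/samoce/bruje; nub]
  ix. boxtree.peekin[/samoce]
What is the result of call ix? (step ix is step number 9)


Answer: [bruje, drugu/]

Derivation:
Act: crv[p→/samoce/drugu]
Obs: ok
Act: carryto[s→/firucrig; d→/samoce/drugu]
Obs: ToolError: exists
Act: jot[p→/samoce/bruje; c→trismo]
Obs: created
Act: express[v→-114; u_from→K; u_to→C]
Obs: -7743/20
Act: express[v→9/4; u_from→day; u_to→h]
Obs: 54
Act: readout[p→/firucrig]
Obs: hehahuk
Act: express[v→15/4; u_from→cm; u_to→yd]
Obs: 125/3048
Act: jot[p→/samoce/bruje; c→nub]
Obs: overwrote
Act: peekin[p→/samoce]
Obs: [bruje, drugu/]


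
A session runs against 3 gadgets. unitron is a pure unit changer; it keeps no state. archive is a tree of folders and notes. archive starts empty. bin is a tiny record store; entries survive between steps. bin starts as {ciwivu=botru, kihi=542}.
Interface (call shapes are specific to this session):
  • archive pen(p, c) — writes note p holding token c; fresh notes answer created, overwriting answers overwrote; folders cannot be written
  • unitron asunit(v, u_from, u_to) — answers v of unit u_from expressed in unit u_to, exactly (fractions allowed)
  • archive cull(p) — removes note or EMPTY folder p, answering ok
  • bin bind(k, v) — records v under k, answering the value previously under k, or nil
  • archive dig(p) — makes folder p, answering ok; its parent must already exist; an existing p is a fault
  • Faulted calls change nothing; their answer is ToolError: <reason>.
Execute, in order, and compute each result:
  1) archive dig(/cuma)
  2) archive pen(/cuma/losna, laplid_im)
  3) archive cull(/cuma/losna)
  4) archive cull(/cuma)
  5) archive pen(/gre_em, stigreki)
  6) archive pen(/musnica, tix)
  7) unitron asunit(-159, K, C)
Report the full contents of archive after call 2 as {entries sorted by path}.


Answer: {cuma/, cuma/losna=laplid_im}

Derivation:
% 1. archive dig(p→/cuma) == ok
% 2. archive pen(p→/cuma/losna, c→laplid_im) == created
% 3. archive cull(p→/cuma/losna) == ok
% 4. archive cull(p→/cuma) == ok
% 5. archive pen(p→/gre_em, c→stigreki) == created
% 6. archive pen(p→/musnica, c→tix) == created
% 7. unitron asunit(v→-159, u_from→K, u_to→C) == -8643/20


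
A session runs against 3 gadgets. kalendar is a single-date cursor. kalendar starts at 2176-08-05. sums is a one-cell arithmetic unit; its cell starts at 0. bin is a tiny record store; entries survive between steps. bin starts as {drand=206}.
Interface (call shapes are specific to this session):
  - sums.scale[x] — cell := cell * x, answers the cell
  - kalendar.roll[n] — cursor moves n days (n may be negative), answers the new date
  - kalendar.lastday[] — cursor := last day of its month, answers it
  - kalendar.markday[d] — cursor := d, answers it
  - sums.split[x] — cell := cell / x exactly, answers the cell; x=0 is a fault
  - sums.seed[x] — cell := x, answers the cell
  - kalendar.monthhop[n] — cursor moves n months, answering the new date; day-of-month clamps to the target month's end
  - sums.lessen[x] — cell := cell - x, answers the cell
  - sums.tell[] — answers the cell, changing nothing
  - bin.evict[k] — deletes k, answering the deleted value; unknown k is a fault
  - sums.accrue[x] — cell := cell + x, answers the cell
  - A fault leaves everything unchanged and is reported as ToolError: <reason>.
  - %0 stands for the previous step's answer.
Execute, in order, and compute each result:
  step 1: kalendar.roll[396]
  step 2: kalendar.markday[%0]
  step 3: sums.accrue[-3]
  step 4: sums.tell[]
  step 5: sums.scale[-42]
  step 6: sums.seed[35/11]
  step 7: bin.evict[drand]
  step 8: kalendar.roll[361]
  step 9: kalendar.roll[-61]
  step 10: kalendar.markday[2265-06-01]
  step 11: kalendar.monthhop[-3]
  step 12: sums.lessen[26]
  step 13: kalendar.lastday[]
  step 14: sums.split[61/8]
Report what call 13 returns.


> kalendar.roll n: 396
= 2177-09-05
> kalendar.markday d: %0
= 2177-09-05
> sums.accrue x: -3
= -3
> sums.tell
= -3
> sums.scale x: -42
= 126
> sums.seed x: 35/11
= 35/11
> bin.evict k: drand
= 206
> kalendar.roll n: 361
= 2178-09-01
> kalendar.roll n: -61
= 2178-07-02
> kalendar.markday d: 2265-06-01
= 2265-06-01
> kalendar.monthhop n: -3
= 2265-03-01
> sums.lessen x: 26
= -251/11
> kalendar.lastday
= 2265-03-31
> sums.split x: 61/8
= -2008/671

Answer: 2265-03-31


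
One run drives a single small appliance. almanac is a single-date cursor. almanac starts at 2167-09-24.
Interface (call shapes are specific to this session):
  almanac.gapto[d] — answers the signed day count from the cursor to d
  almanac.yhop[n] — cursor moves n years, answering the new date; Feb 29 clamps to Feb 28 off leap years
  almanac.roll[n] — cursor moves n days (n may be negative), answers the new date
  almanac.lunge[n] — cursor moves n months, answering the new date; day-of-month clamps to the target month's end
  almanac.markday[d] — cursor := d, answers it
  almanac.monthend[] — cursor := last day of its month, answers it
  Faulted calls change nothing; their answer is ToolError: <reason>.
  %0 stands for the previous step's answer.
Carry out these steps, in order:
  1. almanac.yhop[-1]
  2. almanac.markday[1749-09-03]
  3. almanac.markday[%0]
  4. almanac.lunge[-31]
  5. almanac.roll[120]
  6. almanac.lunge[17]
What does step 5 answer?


Act: almanac.yhop[n→-1]
Obs: 2166-09-24
Act: almanac.markday[d→1749-09-03]
Obs: 1749-09-03
Act: almanac.markday[d→%0]
Obs: 1749-09-03
Act: almanac.lunge[n→-31]
Obs: 1747-02-03
Act: almanac.roll[n→120]
Obs: 1747-06-03
Act: almanac.lunge[n→17]
Obs: 1748-11-03

Answer: 1747-06-03


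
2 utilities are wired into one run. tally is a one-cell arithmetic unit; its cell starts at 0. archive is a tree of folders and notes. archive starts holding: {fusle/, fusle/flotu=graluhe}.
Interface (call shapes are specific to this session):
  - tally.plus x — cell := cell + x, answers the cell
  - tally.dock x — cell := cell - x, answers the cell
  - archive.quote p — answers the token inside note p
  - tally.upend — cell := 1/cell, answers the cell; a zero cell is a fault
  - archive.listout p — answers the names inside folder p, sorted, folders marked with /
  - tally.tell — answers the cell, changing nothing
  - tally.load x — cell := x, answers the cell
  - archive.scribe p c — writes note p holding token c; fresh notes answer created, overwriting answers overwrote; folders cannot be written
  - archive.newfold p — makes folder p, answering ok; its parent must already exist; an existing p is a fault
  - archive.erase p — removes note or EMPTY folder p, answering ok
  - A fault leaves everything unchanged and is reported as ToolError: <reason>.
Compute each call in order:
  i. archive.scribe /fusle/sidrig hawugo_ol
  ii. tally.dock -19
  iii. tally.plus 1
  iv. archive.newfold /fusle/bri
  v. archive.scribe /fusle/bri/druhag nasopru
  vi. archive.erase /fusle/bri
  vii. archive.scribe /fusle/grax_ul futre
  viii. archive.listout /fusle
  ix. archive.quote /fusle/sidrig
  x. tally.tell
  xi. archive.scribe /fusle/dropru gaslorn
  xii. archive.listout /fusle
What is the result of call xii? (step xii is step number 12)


~$ scribe p=/fusle/sidrig c=hawugo_ol
  created
~$ dock x=-19
  19
~$ plus x=1
  20
~$ newfold p=/fusle/bri
  ok
~$ scribe p=/fusle/bri/druhag c=nasopru
  created
~$ erase p=/fusle/bri
  ToolError: not empty
~$ scribe p=/fusle/grax_ul c=futre
  created
~$ listout p=/fusle
  [bri/, flotu, grax_ul, sidrig]
~$ quote p=/fusle/sidrig
  hawugo_ol
~$ tell
  20
~$ scribe p=/fusle/dropru c=gaslorn
  created
~$ listout p=/fusle
  [bri/, dropru, flotu, grax_ul, sidrig]

Answer: [bri/, dropru, flotu, grax_ul, sidrig]


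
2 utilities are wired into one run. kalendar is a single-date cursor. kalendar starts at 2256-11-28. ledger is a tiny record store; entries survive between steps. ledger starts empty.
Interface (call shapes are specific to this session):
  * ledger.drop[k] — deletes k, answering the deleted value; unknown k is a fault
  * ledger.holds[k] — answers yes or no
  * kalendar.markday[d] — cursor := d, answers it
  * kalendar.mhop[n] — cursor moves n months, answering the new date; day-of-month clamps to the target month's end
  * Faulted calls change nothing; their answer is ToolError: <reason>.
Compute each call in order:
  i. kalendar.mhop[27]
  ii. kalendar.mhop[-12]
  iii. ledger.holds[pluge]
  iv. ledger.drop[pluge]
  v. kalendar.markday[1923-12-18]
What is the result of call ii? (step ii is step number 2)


Step: kalendar.mhop[27]
Result: 2259-02-28
Step: kalendar.mhop[-12]
Result: 2258-02-28
Step: ledger.holds[pluge]
Result: no
Step: ledger.drop[pluge]
Result: ToolError: no such key pluge
Step: kalendar.markday[1923-12-18]
Result: 1923-12-18

Answer: 2258-02-28


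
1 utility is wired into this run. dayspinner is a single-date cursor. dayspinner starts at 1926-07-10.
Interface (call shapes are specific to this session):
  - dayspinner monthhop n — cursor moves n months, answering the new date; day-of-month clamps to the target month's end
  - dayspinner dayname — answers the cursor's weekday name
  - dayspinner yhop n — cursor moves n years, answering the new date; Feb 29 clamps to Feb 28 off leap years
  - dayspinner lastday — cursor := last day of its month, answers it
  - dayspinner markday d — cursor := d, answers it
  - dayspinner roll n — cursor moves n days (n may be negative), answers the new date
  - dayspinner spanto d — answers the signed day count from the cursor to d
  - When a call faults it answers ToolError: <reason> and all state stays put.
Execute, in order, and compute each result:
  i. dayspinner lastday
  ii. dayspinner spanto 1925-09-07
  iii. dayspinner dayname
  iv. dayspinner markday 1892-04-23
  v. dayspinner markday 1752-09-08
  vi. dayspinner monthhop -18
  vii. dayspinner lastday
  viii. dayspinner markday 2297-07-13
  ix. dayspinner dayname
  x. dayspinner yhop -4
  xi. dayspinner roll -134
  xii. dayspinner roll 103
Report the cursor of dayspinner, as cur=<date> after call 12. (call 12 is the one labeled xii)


·→ dayspinner lastday()
·← 1926-07-31
·→ dayspinner spanto(d=1925-09-07)
·← -327
·→ dayspinner dayname()
·← Saturday
·→ dayspinner markday(d=1892-04-23)
·← 1892-04-23
·→ dayspinner markday(d=1752-09-08)
·← 1752-09-08
·→ dayspinner monthhop(n=-18)
·← 1751-03-08
·→ dayspinner lastday()
·← 1751-03-31
·→ dayspinner markday(d=2297-07-13)
·← 2297-07-13
·→ dayspinner dayname()
·← Tuesday
·→ dayspinner yhop(n=-4)
·← 2293-07-13
·→ dayspinner roll(n=-134)
·← 2293-03-01
·→ dayspinner roll(n=103)
·← 2293-06-12

Answer: cur=2293-06-12


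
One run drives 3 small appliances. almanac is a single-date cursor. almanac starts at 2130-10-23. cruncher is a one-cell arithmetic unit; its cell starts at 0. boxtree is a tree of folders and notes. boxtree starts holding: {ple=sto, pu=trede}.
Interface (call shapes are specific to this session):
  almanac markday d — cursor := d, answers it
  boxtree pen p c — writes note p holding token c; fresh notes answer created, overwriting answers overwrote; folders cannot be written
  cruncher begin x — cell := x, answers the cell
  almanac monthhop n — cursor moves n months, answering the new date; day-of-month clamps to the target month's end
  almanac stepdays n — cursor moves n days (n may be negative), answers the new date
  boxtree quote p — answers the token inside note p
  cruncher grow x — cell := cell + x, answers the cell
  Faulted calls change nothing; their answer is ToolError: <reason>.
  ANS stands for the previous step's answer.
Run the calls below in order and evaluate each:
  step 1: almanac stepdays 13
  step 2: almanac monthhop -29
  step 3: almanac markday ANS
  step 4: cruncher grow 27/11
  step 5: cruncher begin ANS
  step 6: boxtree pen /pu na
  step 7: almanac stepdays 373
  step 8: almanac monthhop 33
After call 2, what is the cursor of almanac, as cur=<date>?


Answer: cur=2128-06-05

Derivation:
> almanac stepdays n='13'
:: 2130-11-05
> almanac monthhop n='-29'
:: 2128-06-05
> almanac markday d='ANS'
:: 2128-06-05
> cruncher grow x='27/11'
:: 27/11
> cruncher begin x='ANS'
:: 27/11
> boxtree pen p='/pu' c='na'
:: overwrote
> almanac stepdays n='373'
:: 2129-06-13
> almanac monthhop n='33'
:: 2132-03-13
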